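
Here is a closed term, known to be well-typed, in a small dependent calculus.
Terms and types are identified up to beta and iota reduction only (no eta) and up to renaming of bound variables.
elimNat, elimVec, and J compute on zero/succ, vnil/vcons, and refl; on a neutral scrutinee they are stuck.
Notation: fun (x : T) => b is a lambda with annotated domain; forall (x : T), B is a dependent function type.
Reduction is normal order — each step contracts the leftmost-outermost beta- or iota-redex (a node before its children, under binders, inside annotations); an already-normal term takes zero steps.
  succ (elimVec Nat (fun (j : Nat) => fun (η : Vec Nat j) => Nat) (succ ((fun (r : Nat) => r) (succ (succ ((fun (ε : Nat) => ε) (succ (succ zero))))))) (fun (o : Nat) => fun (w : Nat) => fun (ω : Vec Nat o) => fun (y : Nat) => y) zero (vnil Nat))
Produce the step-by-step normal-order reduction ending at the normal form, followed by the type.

reduction (normal order):
  succ (elimVec Nat (fun (j : Nat) => fun (η : Vec Nat j) => Nat) (succ ((fun (r : Nat) => r) (succ (succ ((fun (ε : Nat) => ε) (succ (succ zero))))))) (fun (o : Nat) => fun (w : Nat) => fun (ω : Vec Nat o) => fun (y : Nat) => y) zero (vnil Nat))
  ~> succ (succ ((fun (j : Nat) => j) (succ (succ ((fun (η : Nat) => η) (succ (succ zero)))))))
  ~> succ (succ (succ (succ ((fun (j : Nat) => j) (succ (succ zero))))))
  ~> succ (succ (succ (succ (succ (succ zero)))))
the term's type:
  Nat


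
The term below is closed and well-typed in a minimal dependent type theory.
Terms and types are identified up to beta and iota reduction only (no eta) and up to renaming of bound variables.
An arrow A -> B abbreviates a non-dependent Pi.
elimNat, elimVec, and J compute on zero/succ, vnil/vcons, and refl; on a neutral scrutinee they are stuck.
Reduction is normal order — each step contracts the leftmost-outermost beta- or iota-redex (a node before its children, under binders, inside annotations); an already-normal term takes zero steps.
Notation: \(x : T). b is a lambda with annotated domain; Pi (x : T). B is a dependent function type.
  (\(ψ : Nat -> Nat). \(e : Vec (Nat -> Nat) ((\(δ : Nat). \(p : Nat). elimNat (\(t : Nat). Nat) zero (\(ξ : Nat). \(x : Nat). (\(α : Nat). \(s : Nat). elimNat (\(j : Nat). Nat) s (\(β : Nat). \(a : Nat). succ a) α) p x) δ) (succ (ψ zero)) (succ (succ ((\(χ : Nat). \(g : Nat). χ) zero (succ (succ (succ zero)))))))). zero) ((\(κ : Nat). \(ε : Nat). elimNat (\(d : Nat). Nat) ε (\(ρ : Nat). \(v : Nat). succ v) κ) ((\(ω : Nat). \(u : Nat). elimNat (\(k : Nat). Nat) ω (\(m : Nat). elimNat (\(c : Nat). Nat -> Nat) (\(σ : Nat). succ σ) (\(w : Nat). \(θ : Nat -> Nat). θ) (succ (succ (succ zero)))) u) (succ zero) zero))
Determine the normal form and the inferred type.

reduced normal form:
  \(ψ : Vec (Nat -> Nat) (succ (succ (succ (succ zero))))). zero
type:
  Vec (Nat -> Nat) (succ (succ (succ (succ zero)))) -> Nat
observation: 41 normal-order steps separate the term from its normal form.


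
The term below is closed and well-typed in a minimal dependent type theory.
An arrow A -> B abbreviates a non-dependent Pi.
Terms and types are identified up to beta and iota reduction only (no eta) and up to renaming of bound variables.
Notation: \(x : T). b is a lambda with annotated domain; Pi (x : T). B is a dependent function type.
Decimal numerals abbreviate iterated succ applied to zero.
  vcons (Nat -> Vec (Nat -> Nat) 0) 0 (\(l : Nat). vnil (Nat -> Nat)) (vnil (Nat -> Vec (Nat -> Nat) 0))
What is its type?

the term's type:
  Vec (Nat -> Vec (Nat -> Nat) 0) 1


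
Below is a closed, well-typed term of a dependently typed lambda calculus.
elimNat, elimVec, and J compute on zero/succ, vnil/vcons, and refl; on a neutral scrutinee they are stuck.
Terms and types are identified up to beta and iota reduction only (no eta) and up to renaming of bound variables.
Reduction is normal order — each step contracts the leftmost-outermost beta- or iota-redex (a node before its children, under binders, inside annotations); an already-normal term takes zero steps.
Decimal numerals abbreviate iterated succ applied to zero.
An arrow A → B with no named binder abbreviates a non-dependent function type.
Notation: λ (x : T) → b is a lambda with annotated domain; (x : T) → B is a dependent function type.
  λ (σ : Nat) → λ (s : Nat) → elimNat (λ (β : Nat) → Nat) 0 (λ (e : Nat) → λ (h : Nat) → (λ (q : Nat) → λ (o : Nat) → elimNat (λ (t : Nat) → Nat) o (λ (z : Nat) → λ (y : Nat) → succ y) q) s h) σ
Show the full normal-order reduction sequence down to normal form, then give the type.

reduction (normal order):
  λ (σ : Nat) → λ (s : Nat) → elimNat (λ (β : Nat) → Nat) 0 (λ (e : Nat) → λ (h : Nat) → (λ (q : Nat) → λ (o : Nat) → elimNat (λ (t : Nat) → Nat) o (λ (z : Nat) → λ (y : Nat) → succ y) q) s h) σ
  ~> λ (σ : Nat) → λ (s : Nat) → elimNat (λ (β : Nat) → Nat) 0 (λ (e : Nat) → λ (h : Nat) → (λ (q : Nat) → elimNat (λ (o : Nat) → Nat) q (λ (t : Nat) → λ (z : Nat) → succ z) s) h) σ
  ~> λ (σ : Nat) → λ (s : Nat) → elimNat (λ (β : Nat) → Nat) 0 (λ (e : Nat) → λ (h : Nat) → elimNat (λ (q : Nat) → Nat) h (λ (o : Nat) → λ (t : Nat) → succ t) s) σ
the term's type:
  Nat → Nat → Nat


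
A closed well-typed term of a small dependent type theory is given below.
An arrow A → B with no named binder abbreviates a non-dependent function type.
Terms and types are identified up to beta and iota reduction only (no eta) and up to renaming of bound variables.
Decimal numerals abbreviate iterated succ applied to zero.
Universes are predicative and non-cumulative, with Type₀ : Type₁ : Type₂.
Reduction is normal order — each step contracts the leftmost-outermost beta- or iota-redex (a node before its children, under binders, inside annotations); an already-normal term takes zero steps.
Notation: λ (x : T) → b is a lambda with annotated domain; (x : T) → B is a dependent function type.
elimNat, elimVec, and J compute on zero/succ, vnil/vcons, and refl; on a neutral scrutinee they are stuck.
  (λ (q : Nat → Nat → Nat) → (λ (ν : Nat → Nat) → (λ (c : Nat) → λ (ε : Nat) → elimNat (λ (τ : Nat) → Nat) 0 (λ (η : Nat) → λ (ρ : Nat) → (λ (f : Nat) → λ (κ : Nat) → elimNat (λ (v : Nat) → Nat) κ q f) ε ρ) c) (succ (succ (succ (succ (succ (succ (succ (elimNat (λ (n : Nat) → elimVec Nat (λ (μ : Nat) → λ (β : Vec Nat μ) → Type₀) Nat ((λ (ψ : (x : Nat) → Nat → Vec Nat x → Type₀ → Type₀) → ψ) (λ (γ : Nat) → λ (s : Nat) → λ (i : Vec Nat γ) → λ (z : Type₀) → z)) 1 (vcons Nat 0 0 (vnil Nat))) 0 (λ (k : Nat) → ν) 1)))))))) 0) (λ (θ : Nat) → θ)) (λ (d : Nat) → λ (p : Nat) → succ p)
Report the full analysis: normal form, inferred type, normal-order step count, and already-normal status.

resulting normal form:
  0
inferred type:
  Nat
steps to reach normal form (normal order): 54
started in normal form: no
first contracted redex: a beta-redex


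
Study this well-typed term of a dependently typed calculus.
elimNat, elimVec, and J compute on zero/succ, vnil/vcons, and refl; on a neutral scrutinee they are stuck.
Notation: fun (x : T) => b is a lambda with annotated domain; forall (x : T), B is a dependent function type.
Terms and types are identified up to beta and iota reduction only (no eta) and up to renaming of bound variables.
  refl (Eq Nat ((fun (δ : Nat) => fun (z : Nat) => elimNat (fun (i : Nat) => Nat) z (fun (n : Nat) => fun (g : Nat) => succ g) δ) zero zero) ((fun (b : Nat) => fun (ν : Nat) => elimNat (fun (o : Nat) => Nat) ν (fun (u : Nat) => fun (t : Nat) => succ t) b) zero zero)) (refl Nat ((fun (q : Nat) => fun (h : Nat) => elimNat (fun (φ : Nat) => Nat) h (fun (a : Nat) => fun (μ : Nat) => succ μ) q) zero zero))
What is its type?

inferred type:
  Eq (Eq Nat zero zero) (refl Nat zero) (refl Nat zero)


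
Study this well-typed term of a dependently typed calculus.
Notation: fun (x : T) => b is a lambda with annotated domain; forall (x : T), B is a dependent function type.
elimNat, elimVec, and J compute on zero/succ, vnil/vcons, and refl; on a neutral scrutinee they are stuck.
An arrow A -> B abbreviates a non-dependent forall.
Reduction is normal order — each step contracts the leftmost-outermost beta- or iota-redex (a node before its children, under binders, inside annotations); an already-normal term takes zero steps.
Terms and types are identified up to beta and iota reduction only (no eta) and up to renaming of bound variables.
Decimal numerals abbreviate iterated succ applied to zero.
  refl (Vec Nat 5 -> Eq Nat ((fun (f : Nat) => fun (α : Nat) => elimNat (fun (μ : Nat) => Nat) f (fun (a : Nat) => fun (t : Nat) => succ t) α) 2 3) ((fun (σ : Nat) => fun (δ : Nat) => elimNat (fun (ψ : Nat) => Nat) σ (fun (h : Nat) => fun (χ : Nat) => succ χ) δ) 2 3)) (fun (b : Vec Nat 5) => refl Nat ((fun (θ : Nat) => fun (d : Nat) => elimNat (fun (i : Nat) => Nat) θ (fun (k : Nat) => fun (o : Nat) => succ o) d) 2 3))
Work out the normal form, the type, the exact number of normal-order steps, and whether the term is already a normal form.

resulting normal form:
  refl (Vec Nat 5 -> Eq Nat 5 5) (fun (f : Vec Nat 5) => refl Nat 5)
inferred type:
  Eq (Vec Nat 5 -> Eq Nat 5 5) (fun (f : Vec Nat 5) => refl Nat 5) (fun (α : Vec Nat 5) => refl Nat 5)
steps to reach normal form (normal order): 36
started in normal form: no
first contracted redex: a beta-redex


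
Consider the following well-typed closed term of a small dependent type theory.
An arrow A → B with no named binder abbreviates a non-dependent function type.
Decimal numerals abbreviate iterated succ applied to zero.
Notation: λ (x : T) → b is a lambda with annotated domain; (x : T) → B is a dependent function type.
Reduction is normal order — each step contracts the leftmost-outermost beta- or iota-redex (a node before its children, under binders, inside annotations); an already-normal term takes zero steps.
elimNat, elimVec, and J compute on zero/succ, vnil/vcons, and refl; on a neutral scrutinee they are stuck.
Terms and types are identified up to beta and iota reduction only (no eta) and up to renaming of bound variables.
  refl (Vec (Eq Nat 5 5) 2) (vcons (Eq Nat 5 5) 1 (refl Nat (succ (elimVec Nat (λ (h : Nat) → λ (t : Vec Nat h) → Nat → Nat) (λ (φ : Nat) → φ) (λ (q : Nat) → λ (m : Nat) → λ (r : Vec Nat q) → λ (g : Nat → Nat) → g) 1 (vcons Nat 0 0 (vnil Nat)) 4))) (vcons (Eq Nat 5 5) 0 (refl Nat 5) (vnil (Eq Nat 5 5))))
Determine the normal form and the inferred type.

resulting normal form:
  refl (Vec (Eq Nat 5 5) 2) (vcons (Eq Nat 5 5) 1 (refl Nat 5) (vcons (Eq Nat 5 5) 0 (refl Nat 5) (vnil (Eq Nat 5 5))))
inferred type:
  Eq (Vec (Eq Nat 5 5) 2) (vcons (Eq Nat 5 5) 1 (refl Nat 5) (vcons (Eq Nat 5 5) 0 (refl Nat 5) (vnil (Eq Nat 5 5)))) (vcons (Eq Nat 5 5) 1 (refl Nat 5) (vcons (Eq Nat 5 5) 0 (refl Nat 5) (vnil (Eq Nat 5 5))))


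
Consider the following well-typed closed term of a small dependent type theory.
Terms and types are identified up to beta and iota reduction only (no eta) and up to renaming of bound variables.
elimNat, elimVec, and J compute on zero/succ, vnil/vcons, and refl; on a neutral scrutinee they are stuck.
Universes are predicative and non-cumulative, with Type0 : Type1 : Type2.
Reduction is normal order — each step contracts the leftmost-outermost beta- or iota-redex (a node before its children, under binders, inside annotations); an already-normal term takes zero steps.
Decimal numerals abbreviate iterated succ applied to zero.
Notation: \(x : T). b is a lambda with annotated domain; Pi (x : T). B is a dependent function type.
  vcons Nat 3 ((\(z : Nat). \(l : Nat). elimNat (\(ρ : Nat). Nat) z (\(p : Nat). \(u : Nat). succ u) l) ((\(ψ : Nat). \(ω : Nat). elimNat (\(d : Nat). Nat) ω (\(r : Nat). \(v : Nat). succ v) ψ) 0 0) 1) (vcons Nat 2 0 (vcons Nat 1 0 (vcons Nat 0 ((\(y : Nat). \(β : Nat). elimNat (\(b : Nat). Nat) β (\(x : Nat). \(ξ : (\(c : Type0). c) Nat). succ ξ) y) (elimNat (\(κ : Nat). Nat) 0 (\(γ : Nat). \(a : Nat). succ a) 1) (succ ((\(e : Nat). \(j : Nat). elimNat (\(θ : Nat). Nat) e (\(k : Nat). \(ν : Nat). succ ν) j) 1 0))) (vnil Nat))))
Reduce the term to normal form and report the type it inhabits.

reduced normal form:
  vcons Nat 3 1 (vcons Nat 2 0 (vcons Nat 1 0 (vcons Nat 0 3 (vnil Nat))))
inferred type:
  Vec Nat 4


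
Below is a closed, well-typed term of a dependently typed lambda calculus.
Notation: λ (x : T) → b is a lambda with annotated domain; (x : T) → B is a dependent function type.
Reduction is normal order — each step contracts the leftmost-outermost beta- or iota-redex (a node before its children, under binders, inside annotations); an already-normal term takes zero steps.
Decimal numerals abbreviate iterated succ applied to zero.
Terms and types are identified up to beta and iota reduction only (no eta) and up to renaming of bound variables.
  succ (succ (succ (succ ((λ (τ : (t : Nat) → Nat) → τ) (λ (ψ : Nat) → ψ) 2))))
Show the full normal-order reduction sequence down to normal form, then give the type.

normal-order reduction sequence:
  succ (succ (succ (succ ((λ (τ : (t : Nat) → Nat) → τ) (λ (ψ : Nat) → ψ) 2))))
  ~> succ (succ (succ (succ ((λ (τ : Nat) → τ) 2))))
  ~> 6
inferred type:
  Nat


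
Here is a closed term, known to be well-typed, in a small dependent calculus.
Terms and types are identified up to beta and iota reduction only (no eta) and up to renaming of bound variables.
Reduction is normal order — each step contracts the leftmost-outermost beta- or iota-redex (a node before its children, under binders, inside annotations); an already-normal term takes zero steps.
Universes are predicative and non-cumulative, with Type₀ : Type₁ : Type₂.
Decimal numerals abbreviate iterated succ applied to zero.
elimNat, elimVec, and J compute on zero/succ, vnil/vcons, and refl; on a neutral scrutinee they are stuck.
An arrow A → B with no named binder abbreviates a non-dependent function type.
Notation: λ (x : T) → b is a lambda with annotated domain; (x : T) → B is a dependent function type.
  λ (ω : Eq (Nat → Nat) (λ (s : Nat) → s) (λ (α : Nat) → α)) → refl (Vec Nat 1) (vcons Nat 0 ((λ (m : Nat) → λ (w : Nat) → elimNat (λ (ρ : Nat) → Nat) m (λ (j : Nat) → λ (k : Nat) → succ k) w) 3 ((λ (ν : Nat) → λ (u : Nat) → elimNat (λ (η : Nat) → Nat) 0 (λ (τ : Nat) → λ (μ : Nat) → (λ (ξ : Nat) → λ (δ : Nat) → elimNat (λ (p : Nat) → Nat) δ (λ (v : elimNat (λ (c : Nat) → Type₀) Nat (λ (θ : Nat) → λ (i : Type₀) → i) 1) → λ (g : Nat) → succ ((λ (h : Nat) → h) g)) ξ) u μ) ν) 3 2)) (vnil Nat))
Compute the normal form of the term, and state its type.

normal form:
  λ (ω : Eq (Nat → Nat) (λ (s : Nat) → s) (λ (α : Nat) → α)) → refl (Vec Nat 1) (vcons Nat 0 9 (vnil Nat))
type:
  Eq (Nat → Nat) (λ (ω : Nat) → ω) (λ (s : Nat) → s) → Eq (Vec Nat 1) (vcons Nat 0 9 (vnil Nat)) (vcons Nat 0 9 (vnil Nat))
observation: 66 normal-order steps separate the term from its normal form.


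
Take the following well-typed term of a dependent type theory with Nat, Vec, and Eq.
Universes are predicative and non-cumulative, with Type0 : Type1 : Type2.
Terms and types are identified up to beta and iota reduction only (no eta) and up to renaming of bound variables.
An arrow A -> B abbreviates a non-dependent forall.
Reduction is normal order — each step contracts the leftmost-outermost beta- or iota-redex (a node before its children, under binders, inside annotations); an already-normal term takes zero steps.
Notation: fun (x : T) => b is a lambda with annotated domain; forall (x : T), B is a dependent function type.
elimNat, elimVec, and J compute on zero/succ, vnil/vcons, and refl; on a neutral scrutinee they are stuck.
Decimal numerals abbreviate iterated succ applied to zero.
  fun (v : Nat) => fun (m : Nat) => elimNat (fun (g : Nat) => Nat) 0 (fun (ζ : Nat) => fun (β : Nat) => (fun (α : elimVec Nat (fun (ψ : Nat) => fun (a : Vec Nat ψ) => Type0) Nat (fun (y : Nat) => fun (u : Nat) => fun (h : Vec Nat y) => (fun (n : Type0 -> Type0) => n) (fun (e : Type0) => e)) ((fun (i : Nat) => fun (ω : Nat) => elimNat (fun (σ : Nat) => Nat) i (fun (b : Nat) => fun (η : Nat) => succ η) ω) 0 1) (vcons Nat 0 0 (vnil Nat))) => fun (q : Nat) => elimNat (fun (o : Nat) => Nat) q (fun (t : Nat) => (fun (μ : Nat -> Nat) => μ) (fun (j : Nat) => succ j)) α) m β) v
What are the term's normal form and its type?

reduced normal form:
  fun (v : Nat) => fun (m : Nat) => elimNat (fun (g : Nat) => Nat) 0 (fun (ζ : Nat) => fun (β : Nat) => elimNat (fun (α : Nat) => Nat) β (fun (ψ : Nat) => fun (a : Nat) => succ a) m) v
type:
  Nat -> Nat -> Nat


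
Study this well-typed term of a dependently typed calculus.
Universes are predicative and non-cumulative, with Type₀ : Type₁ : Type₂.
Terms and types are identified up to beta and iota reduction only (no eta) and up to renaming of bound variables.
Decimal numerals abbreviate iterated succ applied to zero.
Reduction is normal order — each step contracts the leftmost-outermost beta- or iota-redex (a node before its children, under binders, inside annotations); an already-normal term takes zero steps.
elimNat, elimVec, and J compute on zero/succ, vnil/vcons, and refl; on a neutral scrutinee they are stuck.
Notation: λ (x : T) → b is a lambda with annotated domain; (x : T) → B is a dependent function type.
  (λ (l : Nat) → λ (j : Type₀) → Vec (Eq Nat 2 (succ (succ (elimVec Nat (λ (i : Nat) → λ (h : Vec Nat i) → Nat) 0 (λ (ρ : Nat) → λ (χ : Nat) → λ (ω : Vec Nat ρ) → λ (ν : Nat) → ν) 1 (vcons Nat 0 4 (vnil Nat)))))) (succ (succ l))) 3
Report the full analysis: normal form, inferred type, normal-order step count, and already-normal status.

reduced normal form:
  λ (l : Type₀) → Vec (Eq Nat 2 2) 5
inferred type:
  (l : Type₀) → Type₀
normal-order step count: 7
term was already normal: no
first redex: a beta-redex


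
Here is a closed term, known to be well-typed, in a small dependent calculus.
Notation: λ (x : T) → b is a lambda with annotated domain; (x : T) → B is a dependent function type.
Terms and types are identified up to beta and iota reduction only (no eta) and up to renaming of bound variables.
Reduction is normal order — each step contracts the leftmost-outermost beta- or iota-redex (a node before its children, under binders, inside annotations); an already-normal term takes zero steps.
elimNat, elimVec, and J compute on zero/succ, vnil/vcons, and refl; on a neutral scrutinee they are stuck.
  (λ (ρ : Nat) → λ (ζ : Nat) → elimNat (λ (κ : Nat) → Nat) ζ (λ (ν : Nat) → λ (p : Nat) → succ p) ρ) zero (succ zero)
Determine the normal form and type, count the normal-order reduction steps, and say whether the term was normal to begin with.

reduced normal form:
  succ zero
type:
  Nat
normal-order step count: 3
term was already normal: no
first redex: a beta-redex


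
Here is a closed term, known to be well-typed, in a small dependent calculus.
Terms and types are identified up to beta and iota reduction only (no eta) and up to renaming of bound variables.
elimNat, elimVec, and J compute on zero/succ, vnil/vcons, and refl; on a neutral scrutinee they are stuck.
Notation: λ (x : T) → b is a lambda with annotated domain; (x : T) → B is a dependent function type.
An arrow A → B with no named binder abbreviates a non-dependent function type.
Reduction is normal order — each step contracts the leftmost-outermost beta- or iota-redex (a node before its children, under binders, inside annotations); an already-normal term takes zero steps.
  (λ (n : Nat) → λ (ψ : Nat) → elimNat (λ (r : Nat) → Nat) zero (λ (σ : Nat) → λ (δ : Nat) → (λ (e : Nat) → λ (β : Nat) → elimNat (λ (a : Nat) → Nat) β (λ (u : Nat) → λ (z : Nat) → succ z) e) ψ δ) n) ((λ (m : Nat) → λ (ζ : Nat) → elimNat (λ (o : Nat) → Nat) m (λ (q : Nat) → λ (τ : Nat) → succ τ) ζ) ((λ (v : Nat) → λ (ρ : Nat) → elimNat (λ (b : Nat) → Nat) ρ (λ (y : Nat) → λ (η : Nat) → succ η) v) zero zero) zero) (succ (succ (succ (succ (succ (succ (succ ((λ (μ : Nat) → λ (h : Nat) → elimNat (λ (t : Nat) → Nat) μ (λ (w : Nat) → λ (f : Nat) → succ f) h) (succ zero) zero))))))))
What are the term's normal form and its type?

normal form:
  zero
the term's type:
  Nat
observation: normalization takes exactly 39 steps under the normal-order strategy.


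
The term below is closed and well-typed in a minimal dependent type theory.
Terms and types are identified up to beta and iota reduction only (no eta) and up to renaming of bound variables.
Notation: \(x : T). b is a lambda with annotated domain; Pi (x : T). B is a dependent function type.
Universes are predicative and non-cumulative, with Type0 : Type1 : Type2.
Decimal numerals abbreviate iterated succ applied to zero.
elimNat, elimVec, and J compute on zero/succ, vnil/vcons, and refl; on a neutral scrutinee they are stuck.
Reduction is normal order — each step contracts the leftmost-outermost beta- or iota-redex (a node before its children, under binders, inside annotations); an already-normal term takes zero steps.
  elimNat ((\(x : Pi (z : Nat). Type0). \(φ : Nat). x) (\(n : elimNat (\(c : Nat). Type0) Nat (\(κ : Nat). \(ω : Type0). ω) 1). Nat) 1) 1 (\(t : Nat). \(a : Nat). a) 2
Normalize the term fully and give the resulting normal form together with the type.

normal form:
  1
inferred type:
  Nat


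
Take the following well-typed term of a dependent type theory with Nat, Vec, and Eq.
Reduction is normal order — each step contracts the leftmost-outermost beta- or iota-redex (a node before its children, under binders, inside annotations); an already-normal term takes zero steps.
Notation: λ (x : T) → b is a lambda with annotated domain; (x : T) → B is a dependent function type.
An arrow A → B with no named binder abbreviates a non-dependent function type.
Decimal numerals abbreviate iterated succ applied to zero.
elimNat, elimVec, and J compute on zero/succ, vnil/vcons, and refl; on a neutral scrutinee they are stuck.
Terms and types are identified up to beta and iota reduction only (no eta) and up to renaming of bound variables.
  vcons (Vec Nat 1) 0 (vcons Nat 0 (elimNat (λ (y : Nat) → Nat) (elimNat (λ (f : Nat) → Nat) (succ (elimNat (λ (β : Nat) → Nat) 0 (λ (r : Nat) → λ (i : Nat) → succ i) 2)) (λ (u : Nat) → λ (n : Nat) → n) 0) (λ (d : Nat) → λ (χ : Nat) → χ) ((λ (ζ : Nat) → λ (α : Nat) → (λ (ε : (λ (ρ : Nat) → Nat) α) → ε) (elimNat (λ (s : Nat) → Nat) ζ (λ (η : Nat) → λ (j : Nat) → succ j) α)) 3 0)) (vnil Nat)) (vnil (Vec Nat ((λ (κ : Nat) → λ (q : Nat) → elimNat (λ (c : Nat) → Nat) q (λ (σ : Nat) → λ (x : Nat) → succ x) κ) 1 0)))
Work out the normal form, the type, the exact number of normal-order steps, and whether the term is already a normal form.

reduced normal form:
  vcons (Vec Nat 1) 0 (vcons Nat 0 3 (vnil Nat)) (vnil (Vec Nat 1))
the term's type:
  Vec (Vec Nat 1) 1
reduction steps (normal order): 28
term was already normal: no
first contracted redex: an elimNat iota-redex


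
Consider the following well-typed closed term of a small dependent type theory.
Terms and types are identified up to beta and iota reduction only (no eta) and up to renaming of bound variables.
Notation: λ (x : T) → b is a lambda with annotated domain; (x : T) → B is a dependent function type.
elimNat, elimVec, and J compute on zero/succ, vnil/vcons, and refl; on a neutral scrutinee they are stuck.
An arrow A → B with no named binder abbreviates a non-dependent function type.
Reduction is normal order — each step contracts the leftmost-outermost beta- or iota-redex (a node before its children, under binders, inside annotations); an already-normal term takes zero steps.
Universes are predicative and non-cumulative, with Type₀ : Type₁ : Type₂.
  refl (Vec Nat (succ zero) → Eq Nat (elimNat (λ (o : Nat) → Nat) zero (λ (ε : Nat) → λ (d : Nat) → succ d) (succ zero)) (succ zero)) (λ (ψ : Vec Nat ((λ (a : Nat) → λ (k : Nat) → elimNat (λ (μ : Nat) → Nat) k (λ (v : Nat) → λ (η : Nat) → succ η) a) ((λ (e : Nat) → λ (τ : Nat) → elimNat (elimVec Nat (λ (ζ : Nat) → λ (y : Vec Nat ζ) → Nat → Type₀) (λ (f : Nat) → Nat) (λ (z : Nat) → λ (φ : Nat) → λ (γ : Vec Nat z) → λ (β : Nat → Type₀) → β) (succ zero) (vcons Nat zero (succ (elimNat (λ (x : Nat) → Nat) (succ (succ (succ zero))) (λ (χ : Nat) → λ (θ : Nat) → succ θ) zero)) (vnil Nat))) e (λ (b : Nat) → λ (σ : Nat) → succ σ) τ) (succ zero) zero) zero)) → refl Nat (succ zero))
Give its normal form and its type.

resulting normal form:
  refl (Vec Nat (succ zero) → Eq Nat (succ zero) (succ zero)) (λ (o : Vec Nat (succ zero)) → refl Nat (succ zero))
inferred type:
  Eq (Vec Nat (succ zero) → Eq Nat (succ zero) (succ zero)) (λ (o : Vec Nat (succ zero)) → refl Nat (succ zero)) (λ (ε : Vec Nat (succ zero)) → refl Nat (succ zero))


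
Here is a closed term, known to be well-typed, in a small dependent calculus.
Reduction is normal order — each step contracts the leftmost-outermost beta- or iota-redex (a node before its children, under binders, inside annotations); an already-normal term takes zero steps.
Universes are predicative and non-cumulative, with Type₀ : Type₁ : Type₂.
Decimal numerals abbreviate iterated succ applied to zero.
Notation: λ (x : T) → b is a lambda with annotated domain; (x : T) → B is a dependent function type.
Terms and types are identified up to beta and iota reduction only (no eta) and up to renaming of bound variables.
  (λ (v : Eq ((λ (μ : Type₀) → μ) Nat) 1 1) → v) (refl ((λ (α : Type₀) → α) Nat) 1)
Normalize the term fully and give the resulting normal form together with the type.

resulting normal form:
  refl Nat 1
type:
  Eq Nat 1 1
observation: 2 normal-order steps normalize the term, beginning with a beta-redex.


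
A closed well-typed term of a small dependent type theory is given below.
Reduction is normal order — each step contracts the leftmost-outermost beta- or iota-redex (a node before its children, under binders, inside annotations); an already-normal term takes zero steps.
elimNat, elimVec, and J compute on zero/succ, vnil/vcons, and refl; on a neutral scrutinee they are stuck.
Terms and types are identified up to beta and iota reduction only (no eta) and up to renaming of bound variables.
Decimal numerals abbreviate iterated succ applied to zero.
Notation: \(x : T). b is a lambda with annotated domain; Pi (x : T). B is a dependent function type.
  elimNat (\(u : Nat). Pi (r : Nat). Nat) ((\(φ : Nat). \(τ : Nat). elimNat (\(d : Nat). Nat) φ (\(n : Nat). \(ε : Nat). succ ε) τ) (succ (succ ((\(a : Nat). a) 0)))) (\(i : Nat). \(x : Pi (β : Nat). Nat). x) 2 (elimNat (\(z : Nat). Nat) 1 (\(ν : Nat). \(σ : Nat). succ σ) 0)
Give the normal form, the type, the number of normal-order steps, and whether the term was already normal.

reduced normal form:
  3
type:
  Nat
steps to reach normal form (normal order): 15
started in normal form: no
first redex: an elimNat iota-redex


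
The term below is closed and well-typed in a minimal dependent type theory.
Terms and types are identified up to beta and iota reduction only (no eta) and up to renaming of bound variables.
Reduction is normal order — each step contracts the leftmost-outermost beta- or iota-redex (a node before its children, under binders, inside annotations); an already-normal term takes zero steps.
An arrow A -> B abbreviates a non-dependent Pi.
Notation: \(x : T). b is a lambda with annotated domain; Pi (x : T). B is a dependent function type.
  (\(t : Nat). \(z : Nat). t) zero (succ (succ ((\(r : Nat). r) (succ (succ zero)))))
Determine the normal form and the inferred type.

reduced normal form:
  zero
the term's type:
  Nat


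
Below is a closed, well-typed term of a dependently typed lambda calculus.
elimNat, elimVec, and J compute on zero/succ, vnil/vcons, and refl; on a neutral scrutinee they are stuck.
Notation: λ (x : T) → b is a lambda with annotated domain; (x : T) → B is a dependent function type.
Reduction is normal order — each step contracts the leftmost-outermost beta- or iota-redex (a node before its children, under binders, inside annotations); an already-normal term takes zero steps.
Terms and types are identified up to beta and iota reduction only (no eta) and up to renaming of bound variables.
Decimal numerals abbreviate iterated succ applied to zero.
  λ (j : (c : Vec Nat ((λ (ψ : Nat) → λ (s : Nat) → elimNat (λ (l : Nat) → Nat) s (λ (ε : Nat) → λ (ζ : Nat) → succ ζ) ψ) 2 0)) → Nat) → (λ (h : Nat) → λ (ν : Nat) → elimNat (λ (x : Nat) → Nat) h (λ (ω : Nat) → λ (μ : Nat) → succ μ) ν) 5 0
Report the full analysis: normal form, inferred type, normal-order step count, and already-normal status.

normal form:
  λ (j : (c : Vec Nat 2) → Nat) → 5
type:
  (j : (c : Vec Nat 2) → Nat) → Nat
reduction steps (normal order): 12
started in normal form: no
first contracted redex: a beta-redex


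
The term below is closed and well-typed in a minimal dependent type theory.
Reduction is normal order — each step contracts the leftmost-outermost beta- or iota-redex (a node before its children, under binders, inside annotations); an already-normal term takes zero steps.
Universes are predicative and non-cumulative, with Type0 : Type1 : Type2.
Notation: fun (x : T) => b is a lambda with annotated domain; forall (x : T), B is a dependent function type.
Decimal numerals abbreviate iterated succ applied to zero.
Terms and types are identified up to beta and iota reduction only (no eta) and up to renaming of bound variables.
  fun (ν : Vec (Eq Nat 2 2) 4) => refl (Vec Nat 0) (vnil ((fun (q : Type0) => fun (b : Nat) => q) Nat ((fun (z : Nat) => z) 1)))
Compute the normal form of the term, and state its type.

resulting normal form:
  fun (ν : Vec (Eq Nat 2 2) 4) => refl (Vec Nat 0) (vnil Nat)
the term's type:
  forall (ν : Vec (Eq Nat 2 2) 4), Eq (Vec Nat 0) (vnil Nat) (vnil Nat)


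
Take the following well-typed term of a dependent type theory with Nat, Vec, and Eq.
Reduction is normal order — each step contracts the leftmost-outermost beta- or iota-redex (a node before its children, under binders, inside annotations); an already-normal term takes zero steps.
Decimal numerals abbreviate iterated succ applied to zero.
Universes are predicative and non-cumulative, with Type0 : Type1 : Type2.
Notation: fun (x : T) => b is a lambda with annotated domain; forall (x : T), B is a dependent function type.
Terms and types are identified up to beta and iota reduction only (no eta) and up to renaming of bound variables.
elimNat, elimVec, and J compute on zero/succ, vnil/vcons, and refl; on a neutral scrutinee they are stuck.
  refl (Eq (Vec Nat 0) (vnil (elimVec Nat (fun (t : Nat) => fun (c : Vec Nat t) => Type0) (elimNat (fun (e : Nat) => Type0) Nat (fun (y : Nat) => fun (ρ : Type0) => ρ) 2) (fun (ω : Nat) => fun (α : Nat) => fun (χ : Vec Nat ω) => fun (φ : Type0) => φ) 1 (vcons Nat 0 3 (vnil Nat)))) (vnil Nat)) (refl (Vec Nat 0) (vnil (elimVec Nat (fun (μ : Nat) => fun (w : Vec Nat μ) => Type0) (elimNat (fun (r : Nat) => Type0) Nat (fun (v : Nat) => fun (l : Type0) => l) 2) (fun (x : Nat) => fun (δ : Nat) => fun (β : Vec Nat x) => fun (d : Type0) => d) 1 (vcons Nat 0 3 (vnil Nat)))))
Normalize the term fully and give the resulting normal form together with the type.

resulting normal form:
  refl (Eq (Vec Nat 0) (vnil Nat) (vnil Nat)) (refl (Vec Nat 0) (vnil Nat))
type:
  Eq (Eq (Vec Nat 0) (vnil Nat) (vnil Nat)) (refl (Vec Nat 0) (vnil Nat)) (refl (Vec Nat 0) (vnil Nat))


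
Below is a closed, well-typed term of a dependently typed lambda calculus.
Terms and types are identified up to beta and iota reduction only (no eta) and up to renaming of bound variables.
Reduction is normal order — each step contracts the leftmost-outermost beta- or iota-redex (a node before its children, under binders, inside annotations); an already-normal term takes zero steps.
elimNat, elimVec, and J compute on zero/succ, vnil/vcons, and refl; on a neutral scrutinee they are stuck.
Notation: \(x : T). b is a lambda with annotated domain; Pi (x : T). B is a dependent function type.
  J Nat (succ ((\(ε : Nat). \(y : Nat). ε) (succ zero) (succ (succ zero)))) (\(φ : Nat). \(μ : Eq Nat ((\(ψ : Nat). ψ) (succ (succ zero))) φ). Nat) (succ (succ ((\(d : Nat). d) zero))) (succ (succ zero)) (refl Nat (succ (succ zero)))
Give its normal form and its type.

reduced normal form:
  succ (succ zero)
type:
  Nat
observation: normalization takes exactly 2 steps under the normal-order strategy.


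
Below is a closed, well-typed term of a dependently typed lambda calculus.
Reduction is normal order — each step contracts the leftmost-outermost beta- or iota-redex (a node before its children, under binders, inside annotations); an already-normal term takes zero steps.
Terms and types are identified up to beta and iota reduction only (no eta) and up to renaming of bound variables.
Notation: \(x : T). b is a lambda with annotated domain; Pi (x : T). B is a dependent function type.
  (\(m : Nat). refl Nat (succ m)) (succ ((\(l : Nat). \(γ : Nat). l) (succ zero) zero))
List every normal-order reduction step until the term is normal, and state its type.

reduction (normal order):
  (\(m : Nat). refl Nat (succ m)) (succ ((\(l : Nat). \(γ : Nat). l) (succ zero) zero))
  ~> refl Nat (succ (succ ((\(m : Nat). \(l : Nat). m) (succ zero) zero)))
  ~> refl Nat (succ (succ ((\(m : Nat). succ zero) zero)))
  ~> refl Nat (succ (succ (succ zero)))
the term's type:
  Eq Nat (succ (succ (succ zero))) (succ (succ (succ zero)))


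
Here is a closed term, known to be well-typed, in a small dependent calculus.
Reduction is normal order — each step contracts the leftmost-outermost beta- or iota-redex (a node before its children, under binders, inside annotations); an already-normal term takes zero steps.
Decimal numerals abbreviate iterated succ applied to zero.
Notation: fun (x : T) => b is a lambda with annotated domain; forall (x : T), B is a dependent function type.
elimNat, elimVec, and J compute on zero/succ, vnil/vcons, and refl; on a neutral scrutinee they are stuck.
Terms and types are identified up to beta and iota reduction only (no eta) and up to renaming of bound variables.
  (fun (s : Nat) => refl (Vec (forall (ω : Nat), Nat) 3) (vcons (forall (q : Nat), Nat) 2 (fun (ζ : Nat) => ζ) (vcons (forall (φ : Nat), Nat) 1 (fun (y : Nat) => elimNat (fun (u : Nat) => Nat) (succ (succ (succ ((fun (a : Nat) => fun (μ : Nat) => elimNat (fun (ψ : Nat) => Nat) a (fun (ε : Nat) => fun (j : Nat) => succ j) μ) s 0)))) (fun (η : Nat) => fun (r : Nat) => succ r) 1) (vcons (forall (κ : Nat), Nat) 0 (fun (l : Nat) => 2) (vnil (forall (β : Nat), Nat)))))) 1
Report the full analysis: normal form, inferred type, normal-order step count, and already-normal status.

resulting normal form:
  refl (Vec (forall (s : Nat), Nat) 3) (vcons (forall (ω : Nat), Nat) 2 (fun (q : Nat) => q) (vcons (forall (ζ : Nat), Nat) 1 (fun (φ : Nat) => 5) (vcons (forall (y : Nat), Nat) 0 (fun (u : Nat) => 2) (vnil (forall (a : Nat), Nat)))))
the term's type:
  Eq (Vec (forall (s : Nat), Nat) 3) (vcons (forall (ω : Nat), Nat) 2 (fun (q : Nat) => q) (vcons (forall (ζ : Nat), Nat) 1 (fun (φ : Nat) => 5) (vcons (forall (y : Nat), Nat) 0 (fun (u : Nat) => 2) (vnil (forall (a : Nat), Nat))))) (vcons (forall (μ : Nat), Nat) 2 (fun (ψ : Nat) => ψ) (vcons (forall (ε : Nat), Nat) 1 (fun (j : Nat) => 5) (vcons (forall (η : Nat), Nat) 0 (fun (r : Nat) => 2) (vnil (forall (κ : Nat), Nat)))))
steps to reach normal form (normal order): 8
started in normal form: no
first contracted redex: a beta-redex


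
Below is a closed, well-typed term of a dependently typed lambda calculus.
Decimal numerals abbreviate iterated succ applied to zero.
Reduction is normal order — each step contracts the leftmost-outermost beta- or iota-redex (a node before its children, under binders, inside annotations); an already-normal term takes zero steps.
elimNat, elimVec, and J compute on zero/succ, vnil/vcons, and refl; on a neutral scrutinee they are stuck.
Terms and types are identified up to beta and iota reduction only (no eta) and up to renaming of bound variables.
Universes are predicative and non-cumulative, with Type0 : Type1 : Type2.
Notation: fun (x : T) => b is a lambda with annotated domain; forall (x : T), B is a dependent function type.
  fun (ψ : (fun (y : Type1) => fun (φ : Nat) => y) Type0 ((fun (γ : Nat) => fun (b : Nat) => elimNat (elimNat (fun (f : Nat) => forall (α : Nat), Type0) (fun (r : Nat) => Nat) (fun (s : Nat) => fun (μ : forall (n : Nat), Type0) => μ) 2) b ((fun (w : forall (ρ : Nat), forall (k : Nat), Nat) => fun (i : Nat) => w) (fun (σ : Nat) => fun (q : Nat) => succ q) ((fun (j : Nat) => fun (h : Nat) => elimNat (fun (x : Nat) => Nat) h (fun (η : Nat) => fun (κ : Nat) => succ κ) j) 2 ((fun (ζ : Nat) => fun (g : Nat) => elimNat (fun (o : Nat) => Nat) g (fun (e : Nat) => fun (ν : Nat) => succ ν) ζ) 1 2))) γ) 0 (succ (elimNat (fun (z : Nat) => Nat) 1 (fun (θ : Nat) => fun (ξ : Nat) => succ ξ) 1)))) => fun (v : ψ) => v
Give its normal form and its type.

normal form:
  fun (ψ : Type0) => fun (y : ψ) => y
inferred type:
  forall (ψ : Type0), forall (y : ψ), ψ
observation: the first redex contracted is a beta-redex; the normal form is reached in 2 normal-order steps.


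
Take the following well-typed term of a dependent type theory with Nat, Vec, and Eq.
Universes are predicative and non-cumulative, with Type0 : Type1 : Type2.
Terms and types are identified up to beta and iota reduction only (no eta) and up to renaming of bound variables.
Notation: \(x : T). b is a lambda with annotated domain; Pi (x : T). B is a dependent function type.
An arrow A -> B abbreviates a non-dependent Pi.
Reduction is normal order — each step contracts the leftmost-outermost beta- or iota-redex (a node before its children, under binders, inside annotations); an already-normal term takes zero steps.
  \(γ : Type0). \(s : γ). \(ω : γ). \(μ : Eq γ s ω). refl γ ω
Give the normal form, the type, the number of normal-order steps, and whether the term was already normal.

reduced normal form:
  \(γ : Type0). \(s : γ). \(ω : γ). \(μ : Eq γ s ω). refl γ ω
the term's type:
  Pi (γ : Type0). Pi (s : γ). Pi (ω : γ). Eq γ s ω -> Eq γ ω ω
steps to reach normal form (normal order): 0
term was already normal: yes


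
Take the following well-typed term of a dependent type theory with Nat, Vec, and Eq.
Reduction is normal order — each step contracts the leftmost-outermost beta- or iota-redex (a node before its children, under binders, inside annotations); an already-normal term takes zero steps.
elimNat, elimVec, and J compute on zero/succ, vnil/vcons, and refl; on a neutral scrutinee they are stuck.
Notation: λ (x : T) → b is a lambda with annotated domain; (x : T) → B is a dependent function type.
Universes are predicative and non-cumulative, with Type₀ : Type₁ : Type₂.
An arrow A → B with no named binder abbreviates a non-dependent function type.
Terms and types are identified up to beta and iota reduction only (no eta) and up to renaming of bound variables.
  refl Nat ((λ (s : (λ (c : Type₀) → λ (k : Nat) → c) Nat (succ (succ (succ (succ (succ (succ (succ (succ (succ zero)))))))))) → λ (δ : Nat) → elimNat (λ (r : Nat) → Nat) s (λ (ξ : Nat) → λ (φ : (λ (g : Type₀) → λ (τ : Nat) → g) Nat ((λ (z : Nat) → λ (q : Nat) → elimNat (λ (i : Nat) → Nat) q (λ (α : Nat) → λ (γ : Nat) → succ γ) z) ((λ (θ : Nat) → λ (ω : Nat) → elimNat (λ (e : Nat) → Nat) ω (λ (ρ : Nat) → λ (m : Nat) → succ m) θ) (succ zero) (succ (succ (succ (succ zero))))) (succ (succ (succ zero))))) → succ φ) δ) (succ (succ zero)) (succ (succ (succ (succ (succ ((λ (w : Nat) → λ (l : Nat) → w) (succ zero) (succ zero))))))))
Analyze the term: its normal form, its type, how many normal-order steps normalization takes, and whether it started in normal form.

reduced normal form:
  refl Nat (succ (succ (succ (succ (succ (succ (succ (succ zero))))))))
inferred type:
  Eq Nat (succ (succ (succ (succ (succ (succ (succ (succ zero)))))))) (succ (succ (succ (succ (succ (succ (succ (succ zero))))))))
reduction steps (normal order): 25
already normal: no
first redex: a beta-redex
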